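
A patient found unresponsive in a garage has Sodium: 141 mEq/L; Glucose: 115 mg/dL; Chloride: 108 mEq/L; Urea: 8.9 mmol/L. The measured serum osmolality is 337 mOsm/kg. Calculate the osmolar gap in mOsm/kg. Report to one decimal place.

39.7 mOsm/kg

Calculated osmolality = 2·Na + glucose/18 + urea
= 2·141 + 115/18 + 8.9
= 282 + 6.39 + 8.90
= 297.29 mOsm/kg ≈ 297.3 mOsm/kg
Osmolar gap = measured − calculated = 337 − 297.3 = 39.7 mOsm/kg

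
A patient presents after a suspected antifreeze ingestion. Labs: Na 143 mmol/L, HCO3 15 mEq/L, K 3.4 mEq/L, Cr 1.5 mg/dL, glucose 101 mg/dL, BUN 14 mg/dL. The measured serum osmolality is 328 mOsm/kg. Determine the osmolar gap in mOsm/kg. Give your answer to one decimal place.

31.4 mOsm/kg

Calculated osmolality = 2·Na + glucose/18 + BUN/2.8
= 2·143 + 101/18 + 14/2.8
= 286 + 5.61 + 5
= 296.61 mOsm/kg ≈ 296.6 mOsm/kg
Osmolar gap = measured − calculated = 328 − 296.6 = 31.4 mOsm/kg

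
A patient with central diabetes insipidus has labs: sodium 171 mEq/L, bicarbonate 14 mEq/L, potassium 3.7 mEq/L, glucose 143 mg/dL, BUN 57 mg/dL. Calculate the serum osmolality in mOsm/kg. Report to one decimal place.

Calculated osmolality = 2·Na + glucose/18 + BUN/2.8
= 2·171 + 143/18 + 57/2.8
= 342 + 7.94 + 20.36
= 370.3 mOsm/kg

370.3 mOsm/kg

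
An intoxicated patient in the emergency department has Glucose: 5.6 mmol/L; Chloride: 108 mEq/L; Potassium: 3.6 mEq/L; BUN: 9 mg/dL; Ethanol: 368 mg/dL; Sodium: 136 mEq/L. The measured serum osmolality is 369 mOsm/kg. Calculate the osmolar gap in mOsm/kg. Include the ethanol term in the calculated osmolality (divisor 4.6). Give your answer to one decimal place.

Calculated osmolality = 2·Na + glucose + BUN/2.8 + ethanol/4.6
= 2·136 + 5.6 + 9/2.8 + 368/4.6
= 272 + 5.60 + 3.21 + 80
= 360.81 mOsm/kg ≈ 360.8 mOsm/kg
Osmolar gap = measured − calculated = 369 − 360.8 = 8.2 mOsm/kg

8.2 mOsm/kg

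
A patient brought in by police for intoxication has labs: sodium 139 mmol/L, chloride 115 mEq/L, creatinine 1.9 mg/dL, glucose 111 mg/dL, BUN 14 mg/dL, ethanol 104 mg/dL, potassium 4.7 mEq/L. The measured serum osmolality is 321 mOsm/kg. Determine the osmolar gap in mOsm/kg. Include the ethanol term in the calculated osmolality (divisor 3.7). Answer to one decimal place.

Calculated osmolality = 2·Na + glucose/18 + BUN/2.8 + ethanol/3.7
= 2·139 + 111/18 + 14/2.8 + 104/3.7
= 278 + 6.17 + 5 + 28.11
= 317.28 mOsm/kg ≈ 317.3 mOsm/kg
Osmolar gap = measured − calculated = 321 − 317.3 = 3.7 mOsm/kg

3.7 mOsm/kg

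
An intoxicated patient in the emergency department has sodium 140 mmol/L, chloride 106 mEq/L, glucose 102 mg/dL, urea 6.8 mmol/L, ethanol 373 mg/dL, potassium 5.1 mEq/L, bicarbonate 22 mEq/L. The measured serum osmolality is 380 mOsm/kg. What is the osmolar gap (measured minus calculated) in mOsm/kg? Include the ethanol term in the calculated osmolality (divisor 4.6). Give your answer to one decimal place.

6.4 mOsm/kg

Calculated osmolality = 2·Na + glucose/18 + urea + ethanol/4.6
= 2·140 + 102/18 + 6.8 + 373/4.6
= 280 + 5.67 + 6.80 + 81.09
= 373.56 mOsm/kg ≈ 373.6 mOsm/kg
Osmolar gap = measured − calculated = 380 − 373.6 = 6.4 mOsm/kg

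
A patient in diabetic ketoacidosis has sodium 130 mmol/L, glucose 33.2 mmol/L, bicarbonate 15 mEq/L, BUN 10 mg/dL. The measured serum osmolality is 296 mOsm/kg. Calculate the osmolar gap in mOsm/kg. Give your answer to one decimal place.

Calculated osmolality = 2·Na + glucose + BUN/2.8
= 2·130 + 33.2 + 10/2.8
= 260 + 33.20 + 3.57
= 296.77 mOsm/kg ≈ 296.8 mOsm/kg
Osmolar gap = measured − calculated = 296 − 296.8 = -0.8 mOsm/kg

-0.8 mOsm/kg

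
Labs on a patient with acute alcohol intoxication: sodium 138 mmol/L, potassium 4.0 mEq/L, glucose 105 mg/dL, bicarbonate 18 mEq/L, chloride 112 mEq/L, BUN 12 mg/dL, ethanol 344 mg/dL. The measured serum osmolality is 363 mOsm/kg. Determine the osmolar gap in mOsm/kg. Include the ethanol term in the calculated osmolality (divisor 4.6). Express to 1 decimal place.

2.1 mOsm/kg

Calculated osmolality = 2·Na + glucose/18 + BUN/2.8 + ethanol/4.6
= 2·138 + 105/18 + 12/2.8 + 344/4.6
= 276 + 5.83 + 4.29 + 74.78
= 360.9 mOsm/kg ≈ 360.9 mOsm/kg
Osmolar gap = measured − calculated = 363 − 360.9 = 2.1 mOsm/kg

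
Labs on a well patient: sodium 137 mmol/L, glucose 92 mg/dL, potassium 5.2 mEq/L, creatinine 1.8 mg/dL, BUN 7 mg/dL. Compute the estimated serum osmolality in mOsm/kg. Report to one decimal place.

281.6 mOsm/kg

Calculated osmolality = 2·Na + glucose/18 + BUN/2.8
= 2·137 + 92/18 + 7/2.8
= 274 + 5.11 + 2.50
= 281.61 mOsm/kg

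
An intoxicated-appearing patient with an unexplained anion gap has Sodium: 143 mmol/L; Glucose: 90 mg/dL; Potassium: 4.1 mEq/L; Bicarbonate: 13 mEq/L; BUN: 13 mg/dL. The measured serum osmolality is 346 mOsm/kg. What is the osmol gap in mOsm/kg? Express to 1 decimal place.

Calculated osmolality = 2·Na + glucose/18 + BUN/2.8
= 2·143 + 90/18 + 13/2.8
= 286 + 5 + 4.64
= 295.64 mOsm/kg ≈ 295.6 mOsm/kg
Osmolar gap = measured − calculated = 346 − 295.6 = 50.4 mOsm/kg

50.4 mOsm/kg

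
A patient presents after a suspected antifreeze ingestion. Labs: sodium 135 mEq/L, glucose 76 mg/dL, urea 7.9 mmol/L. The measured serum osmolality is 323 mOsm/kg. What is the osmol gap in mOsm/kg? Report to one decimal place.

40.9 mOsm/kg

Calculated osmolality = 2·Na + glucose/18 + urea
= 2·135 + 76/18 + 7.9
= 270 + 4.22 + 7.90
= 282.12 mOsm/kg ≈ 282.1 mOsm/kg
Osmolar gap = measured − calculated = 323 − 282.1 = 40.9 mOsm/kg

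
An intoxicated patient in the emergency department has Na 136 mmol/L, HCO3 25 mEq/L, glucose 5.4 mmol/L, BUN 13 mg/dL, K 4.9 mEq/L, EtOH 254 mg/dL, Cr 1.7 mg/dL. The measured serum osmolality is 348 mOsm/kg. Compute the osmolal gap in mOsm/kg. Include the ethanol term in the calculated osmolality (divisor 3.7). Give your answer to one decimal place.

-2.7 mOsm/kg

Calculated osmolality = 2·Na + glucose + BUN/2.8 + ethanol/3.7
= 2·136 + 5.4 + 13/2.8 + 254/3.7
= 272 + 5.40 + 4.64 + 68.65
= 350.69 mOsm/kg ≈ 350.7 mOsm/kg
Osmolar gap = measured − calculated = 348 − 350.7 = -2.7 mOsm/kg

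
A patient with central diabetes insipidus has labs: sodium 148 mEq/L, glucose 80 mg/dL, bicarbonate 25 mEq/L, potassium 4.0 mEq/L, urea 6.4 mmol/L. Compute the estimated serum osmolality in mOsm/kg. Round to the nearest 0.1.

306.8 mOsm/kg

Calculated osmolality = 2·Na + glucose/18 + urea
= 2·148 + 80/18 + 6.4
= 296 + 4.44 + 6.40
= 306.84 mOsm/kg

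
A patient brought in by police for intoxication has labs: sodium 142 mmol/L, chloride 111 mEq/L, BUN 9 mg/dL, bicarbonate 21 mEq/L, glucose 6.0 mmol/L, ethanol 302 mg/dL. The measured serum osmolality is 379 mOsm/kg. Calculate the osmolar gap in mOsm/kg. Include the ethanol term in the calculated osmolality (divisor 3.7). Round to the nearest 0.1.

4.2 mOsm/kg

Calculated osmolality = 2·Na + glucose + BUN/2.8 + ethanol/3.7
= 2·142 + 6 + 9/2.8 + 302/3.7
= 284 + 6 + 3.21 + 81.62
= 374.83 mOsm/kg ≈ 374.8 mOsm/kg
Osmolar gap = measured − calculated = 379 − 374.8 = 4.2 mOsm/kg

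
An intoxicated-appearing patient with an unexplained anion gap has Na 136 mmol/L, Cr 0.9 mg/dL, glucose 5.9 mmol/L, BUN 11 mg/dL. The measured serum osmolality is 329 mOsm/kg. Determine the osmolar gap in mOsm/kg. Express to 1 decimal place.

Calculated osmolality = 2·Na + glucose + BUN/2.8
= 2·136 + 5.9 + 11/2.8
= 272 + 5.90 + 3.93
= 281.83 mOsm/kg ≈ 281.8 mOsm/kg
Osmolar gap = measured − calculated = 329 − 281.8 = 47.2 mOsm/kg

47.2 mOsm/kg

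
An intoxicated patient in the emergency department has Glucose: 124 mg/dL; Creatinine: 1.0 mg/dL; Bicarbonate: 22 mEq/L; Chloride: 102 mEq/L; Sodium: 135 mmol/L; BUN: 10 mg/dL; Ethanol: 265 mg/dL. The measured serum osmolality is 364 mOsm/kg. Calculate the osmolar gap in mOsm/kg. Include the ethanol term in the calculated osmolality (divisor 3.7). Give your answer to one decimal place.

Calculated osmolality = 2·Na + glucose/18 + BUN/2.8 + ethanol/3.7
= 2·135 + 124/18 + 10/2.8 + 265/3.7
= 270 + 6.89 + 3.57 + 71.62
= 352.08 mOsm/kg ≈ 352.1 mOsm/kg
Osmolar gap = measured − calculated = 364 − 352.1 = 11.9 mOsm/kg

11.9 mOsm/kg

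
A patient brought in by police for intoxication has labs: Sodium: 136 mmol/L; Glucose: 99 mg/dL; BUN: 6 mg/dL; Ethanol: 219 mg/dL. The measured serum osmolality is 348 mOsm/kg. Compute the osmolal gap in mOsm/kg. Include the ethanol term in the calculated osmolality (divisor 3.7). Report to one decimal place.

9.2 mOsm/kg

Calculated osmolality = 2·Na + glucose/18 + BUN/2.8 + ethanol/3.7
= 2·136 + 99/18 + 6/2.8 + 219/3.7
= 272 + 5.50 + 2.14 + 59.19
= 338.83 mOsm/kg ≈ 338.8 mOsm/kg
Osmolar gap = measured − calculated = 348 − 338.8 = 9.2 mOsm/kg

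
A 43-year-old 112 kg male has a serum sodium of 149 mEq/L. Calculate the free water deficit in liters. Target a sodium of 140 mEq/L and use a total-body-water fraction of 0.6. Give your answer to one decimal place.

4.3 L

TBW = 0.6 · 112 = 67.2 L
Free water deficit = TBW · (Na/140 − 1)
= 67.2 · (149/140 − 1)
= 67.2 · 0.0643
= 4.32 L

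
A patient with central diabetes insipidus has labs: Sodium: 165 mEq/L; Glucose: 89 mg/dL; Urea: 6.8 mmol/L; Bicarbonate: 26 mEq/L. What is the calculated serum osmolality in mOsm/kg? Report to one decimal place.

Calculated osmolality = 2·Na + glucose/18 + urea
= 2·165 + 89/18 + 6.8
= 330 + 4.94 + 6.80
= 341.74 mOsm/kg

341.7 mOsm/kg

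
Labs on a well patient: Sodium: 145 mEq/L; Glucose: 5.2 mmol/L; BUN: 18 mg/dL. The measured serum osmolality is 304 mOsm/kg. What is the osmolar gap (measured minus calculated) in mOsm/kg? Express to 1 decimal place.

Calculated osmolality = 2·Na + glucose + BUN/2.8
= 2·145 + 5.2 + 18/2.8
= 290 + 5.20 + 6.43
= 301.63 mOsm/kg ≈ 301.6 mOsm/kg
Osmolar gap = measured − calculated = 304 − 301.6 = 2.4 mOsm/kg

2.4 mOsm/kg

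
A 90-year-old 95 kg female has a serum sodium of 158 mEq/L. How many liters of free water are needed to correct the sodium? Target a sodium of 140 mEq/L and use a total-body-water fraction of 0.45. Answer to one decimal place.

5.5 L

TBW = 0.45 · 95 = 42.75 L
Free water deficit = TBW · (Na/140 − 1)
= 42.75 · (158/140 − 1)
= 42.75 · 0.1286
= 5.5 L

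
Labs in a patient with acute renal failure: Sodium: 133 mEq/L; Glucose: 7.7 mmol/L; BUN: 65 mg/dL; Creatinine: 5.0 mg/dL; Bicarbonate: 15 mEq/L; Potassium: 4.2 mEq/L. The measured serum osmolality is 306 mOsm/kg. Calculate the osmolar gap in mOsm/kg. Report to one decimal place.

9.1 mOsm/kg

Calculated osmolality = 2·Na + glucose + BUN/2.8
= 2·133 + 7.7 + 65/2.8
= 266 + 7.70 + 23.21
= 296.91 mOsm/kg ≈ 296.9 mOsm/kg
Osmolar gap = measured − calculated = 306 − 296.9 = 9.1 mOsm/kg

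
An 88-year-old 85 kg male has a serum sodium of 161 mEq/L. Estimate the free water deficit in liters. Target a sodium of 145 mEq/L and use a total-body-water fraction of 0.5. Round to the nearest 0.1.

4.7 L

TBW = 0.5 · 85 = 42.5 L
Free water deficit = TBW · (Na/145 − 1)
= 42.5 · (161/145 − 1)
= 42.5 · 0.1103
= 4.69 L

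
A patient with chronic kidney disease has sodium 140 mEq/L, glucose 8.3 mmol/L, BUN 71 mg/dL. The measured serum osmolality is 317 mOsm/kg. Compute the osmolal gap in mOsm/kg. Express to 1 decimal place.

Calculated osmolality = 2·Na + glucose + BUN/2.8
= 2·140 + 8.3 + 71/2.8
= 280 + 8.30 + 25.36
= 313.66 mOsm/kg ≈ 313.7 mOsm/kg
Osmolar gap = measured − calculated = 317 − 313.7 = 3.3 mOsm/kg

3.3 mOsm/kg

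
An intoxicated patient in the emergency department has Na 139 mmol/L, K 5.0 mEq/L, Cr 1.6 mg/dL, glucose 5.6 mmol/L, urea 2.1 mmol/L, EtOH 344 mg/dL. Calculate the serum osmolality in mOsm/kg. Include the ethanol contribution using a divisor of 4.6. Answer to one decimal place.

360.5 mOsm/kg

Calculated osmolality = 2·Na + glucose + urea + ethanol/4.6
= 2·139 + 5.6 + 2.1 + 344/4.6
= 278 + 5.60 + 2.10 + 74.78
= 360.48 mOsm/kg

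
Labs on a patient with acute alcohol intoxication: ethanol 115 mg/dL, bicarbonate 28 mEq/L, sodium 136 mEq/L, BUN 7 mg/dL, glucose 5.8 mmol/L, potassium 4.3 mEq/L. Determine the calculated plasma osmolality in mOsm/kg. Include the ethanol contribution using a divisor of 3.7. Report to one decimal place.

Calculated osmolality = 2·Na + glucose + BUN/2.8 + ethanol/3.7
= 2·136 + 5.8 + 7/2.8 + 115/3.7
= 272 + 5.80 + 2.50 + 31.08
= 311.38 mOsm/kg

311.4 mOsm/kg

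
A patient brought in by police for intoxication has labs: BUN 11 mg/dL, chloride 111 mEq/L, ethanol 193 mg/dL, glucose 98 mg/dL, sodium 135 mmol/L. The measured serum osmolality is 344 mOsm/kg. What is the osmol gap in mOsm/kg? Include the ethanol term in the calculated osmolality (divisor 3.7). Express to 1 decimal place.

12.5 mOsm/kg

Calculated osmolality = 2·Na + glucose/18 + BUN/2.8 + ethanol/3.7
= 2·135 + 98/18 + 11/2.8 + 193/3.7
= 270 + 5.44 + 3.93 + 52.16
= 331.53 mOsm/kg ≈ 331.5 mOsm/kg
Osmolar gap = measured − calculated = 344 − 331.5 = 12.5 mOsm/kg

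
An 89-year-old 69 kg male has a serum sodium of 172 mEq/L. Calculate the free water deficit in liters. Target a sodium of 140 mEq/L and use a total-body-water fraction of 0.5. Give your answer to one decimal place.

TBW = 0.5 · 69 = 34.5 L
Free water deficit = TBW · (Na/140 − 1)
= 34.5 · (172/140 − 1)
= 34.5 · 0.2286
= 7.89 L

7.9 L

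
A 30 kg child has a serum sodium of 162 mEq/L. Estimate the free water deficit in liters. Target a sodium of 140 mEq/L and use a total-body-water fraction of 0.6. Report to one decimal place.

2.8 L

TBW = 0.6 · 30 = 18 L
Free water deficit = TBW · (Na/140 − 1)
= 18 · (162/140 − 1)
= 18 · 0.1571
= 2.83 L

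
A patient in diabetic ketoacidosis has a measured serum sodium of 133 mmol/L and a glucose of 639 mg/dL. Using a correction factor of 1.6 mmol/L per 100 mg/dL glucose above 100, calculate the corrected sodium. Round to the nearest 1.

142 mmol/L

Corrected Na = measured Na + 1.6 · (glucose − 100)/100
= 133 + 1.6 · (639 − 100)/100
= 133 + 8.6
= 141.6 mmol/L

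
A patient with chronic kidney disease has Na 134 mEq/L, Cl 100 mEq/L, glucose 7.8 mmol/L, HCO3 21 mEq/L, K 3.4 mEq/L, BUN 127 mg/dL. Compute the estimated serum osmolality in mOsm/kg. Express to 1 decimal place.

Calculated osmolality = 2·Na + glucose + BUN/2.8
= 2·134 + 7.8 + 127/2.8
= 268 + 7.80 + 45.36
= 321.16 mOsm/kg

321.2 mOsm/kg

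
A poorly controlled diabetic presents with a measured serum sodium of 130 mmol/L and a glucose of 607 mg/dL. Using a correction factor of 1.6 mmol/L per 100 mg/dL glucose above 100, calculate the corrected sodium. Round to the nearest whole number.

Corrected Na = measured Na + 1.6 · (glucose − 100)/100
= 130 + 1.6 · (607 − 100)/100
= 130 + 8.1
= 138.1 mmol/L

138 mmol/L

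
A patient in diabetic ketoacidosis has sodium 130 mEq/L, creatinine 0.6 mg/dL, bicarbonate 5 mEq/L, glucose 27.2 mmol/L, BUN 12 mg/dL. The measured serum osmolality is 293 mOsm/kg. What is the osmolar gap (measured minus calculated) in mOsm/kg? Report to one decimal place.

1.5 mOsm/kg

Calculated osmolality = 2·Na + glucose + BUN/2.8
= 2·130 + 27.2 + 12/2.8
= 260 + 27.20 + 4.29
= 291.49 mOsm/kg ≈ 291.5 mOsm/kg
Osmolar gap = measured − calculated = 293 − 291.5 = 1.5 mOsm/kg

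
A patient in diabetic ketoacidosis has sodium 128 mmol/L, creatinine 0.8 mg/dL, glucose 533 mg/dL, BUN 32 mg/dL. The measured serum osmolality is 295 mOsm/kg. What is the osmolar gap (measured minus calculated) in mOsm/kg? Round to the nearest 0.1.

-2.0 mOsm/kg

Calculated osmolality = 2·Na + glucose/18 + BUN/2.8
= 2·128 + 533/18 + 32/2.8
= 256 + 29.61 + 11.43
= 297.04 mOsm/kg ≈ 297.0 mOsm/kg
Osmolar gap = measured − calculated = 295 − 297.0 = -2.0 mOsm/kg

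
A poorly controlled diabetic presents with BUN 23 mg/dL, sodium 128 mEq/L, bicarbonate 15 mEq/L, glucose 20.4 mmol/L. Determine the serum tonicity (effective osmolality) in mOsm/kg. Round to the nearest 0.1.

276.4 mOsm/kg

Effective osmolality excludes urea (freely permeant across cell membranes):
2·Na + glucose
= 2·128 + 20.4
= 256 + 20.4
= 276.4 mOsm/kg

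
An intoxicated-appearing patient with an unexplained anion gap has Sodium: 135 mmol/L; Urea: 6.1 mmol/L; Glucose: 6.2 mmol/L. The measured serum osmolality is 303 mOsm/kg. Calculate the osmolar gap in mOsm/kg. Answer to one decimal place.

Calculated osmolality = 2·Na + glucose + urea
= 2·135 + 6.2 + 6.1
= 270 + 6.20 + 6.10
= 282.3 mOsm/kg ≈ 282.3 mOsm/kg
Osmolar gap = measured − calculated = 303 − 282.3 = 20.7 mOsm/kg

20.7 mOsm/kg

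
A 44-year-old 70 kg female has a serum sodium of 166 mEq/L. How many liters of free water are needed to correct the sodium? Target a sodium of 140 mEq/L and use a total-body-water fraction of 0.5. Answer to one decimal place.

6.5 L

TBW = 0.5 · 70 = 35 L
Free water deficit = TBW · (Na/140 − 1)
= 35 · (166/140 − 1)
= 35 · 0.1857
= 6.5 L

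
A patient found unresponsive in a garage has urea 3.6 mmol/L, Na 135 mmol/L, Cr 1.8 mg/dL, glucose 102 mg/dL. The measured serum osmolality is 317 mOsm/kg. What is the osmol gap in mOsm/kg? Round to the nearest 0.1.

Calculated osmolality = 2·Na + glucose/18 + urea
= 2·135 + 102/18 + 3.6
= 270 + 5.67 + 3.60
= 279.27 mOsm/kg ≈ 279.3 mOsm/kg
Osmolar gap = measured − calculated = 317 − 279.3 = 37.7 mOsm/kg

37.7 mOsm/kg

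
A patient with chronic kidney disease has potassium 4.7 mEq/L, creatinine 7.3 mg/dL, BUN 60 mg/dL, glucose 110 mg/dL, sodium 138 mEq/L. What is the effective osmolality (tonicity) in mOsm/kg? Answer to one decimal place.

282.1 mOsm/kg

Effective osmolality excludes urea (freely permeant across cell membranes):
2·Na + glucose/18
= 2·138 + 110/18
= 276 + 6.11
= 282.11 mOsm/kg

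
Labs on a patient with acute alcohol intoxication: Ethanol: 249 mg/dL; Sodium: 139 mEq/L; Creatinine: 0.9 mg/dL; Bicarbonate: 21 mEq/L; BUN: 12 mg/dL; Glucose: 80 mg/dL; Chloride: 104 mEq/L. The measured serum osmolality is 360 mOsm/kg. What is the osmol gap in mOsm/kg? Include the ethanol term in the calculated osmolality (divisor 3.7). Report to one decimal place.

Calculated osmolality = 2·Na + glucose/18 + BUN/2.8 + ethanol/3.7
= 2·139 + 80/18 + 12/2.8 + 249/3.7
= 278 + 4.44 + 4.29 + 67.30
= 354.03 mOsm/kg ≈ 354.0 mOsm/kg
Osmolar gap = measured − calculated = 360 − 354.0 = 6.0 mOsm/kg

6.0 mOsm/kg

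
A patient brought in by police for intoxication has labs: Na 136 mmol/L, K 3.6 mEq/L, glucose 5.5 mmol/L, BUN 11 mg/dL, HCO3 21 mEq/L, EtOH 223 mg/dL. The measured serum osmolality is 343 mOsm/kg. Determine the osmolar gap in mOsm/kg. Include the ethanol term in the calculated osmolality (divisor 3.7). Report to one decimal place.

Calculated osmolality = 2·Na + glucose + BUN/2.8 + ethanol/3.7
= 2·136 + 5.5 + 11/2.8 + 223/3.7
= 272 + 5.50 + 3.93 + 60.27
= 341.7 mOsm/kg ≈ 341.7 mOsm/kg
Osmolar gap = measured − calculated = 343 − 341.7 = 1.3 mOsm/kg

1.3 mOsm/kg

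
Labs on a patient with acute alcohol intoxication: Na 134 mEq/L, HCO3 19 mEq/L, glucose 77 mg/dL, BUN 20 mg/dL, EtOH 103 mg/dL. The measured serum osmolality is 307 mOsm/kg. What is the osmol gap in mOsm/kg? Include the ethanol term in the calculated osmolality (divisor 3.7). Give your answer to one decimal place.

-0.3 mOsm/kg

Calculated osmolality = 2·Na + glucose/18 + BUN/2.8 + ethanol/3.7
= 2·134 + 77/18 + 20/2.8 + 103/3.7
= 268 + 4.28 + 7.14 + 27.84
= 307.26 mOsm/kg ≈ 307.3 mOsm/kg
Osmolar gap = measured − calculated = 307 − 307.3 = -0.3 mOsm/kg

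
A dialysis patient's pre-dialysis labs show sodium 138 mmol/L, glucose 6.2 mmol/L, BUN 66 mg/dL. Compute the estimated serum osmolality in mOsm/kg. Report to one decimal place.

Calculated osmolality = 2·Na + glucose + BUN/2.8
= 2·138 + 6.2 + 66/2.8
= 276 + 6.20 + 23.57
= 305.77 mOsm/kg

305.8 mOsm/kg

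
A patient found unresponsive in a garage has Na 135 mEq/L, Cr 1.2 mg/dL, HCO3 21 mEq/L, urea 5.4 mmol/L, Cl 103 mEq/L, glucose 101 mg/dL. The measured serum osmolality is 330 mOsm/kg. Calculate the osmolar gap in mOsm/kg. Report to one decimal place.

49.0 mOsm/kg

Calculated osmolality = 2·Na + glucose/18 + urea
= 2·135 + 101/18 + 5.4
= 270 + 5.61 + 5.40
= 281.01 mOsm/kg ≈ 281.0 mOsm/kg
Osmolar gap = measured − calculated = 330 − 281.0 = 49.0 mOsm/kg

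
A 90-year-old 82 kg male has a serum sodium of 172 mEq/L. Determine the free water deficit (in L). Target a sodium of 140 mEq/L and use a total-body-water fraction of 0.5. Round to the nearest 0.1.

9.4 L

TBW = 0.5 · 82 = 41 L
Free water deficit = TBW · (Na/140 − 1)
= 41 · (172/140 − 1)
= 41 · 0.2286
= 9.37 L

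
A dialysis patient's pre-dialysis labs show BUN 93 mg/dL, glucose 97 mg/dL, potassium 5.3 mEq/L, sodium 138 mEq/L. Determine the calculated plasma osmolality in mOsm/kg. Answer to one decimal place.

314.6 mOsm/kg

Calculated osmolality = 2·Na + glucose/18 + BUN/2.8
= 2·138 + 97/18 + 93/2.8
= 276 + 5.39 + 33.21
= 314.6 mOsm/kg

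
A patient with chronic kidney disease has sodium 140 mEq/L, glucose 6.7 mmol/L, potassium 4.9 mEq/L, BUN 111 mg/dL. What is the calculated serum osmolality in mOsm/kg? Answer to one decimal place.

Calculated osmolality = 2·Na + glucose + BUN/2.8
= 2·140 + 6.7 + 111/2.8
= 280 + 6.70 + 39.64
= 326.34 mOsm/kg

326.3 mOsm/kg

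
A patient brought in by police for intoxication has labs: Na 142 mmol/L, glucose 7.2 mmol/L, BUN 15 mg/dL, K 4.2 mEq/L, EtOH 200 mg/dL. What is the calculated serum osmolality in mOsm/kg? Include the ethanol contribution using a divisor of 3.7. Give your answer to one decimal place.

350.6 mOsm/kg

Calculated osmolality = 2·Na + glucose + BUN/2.8 + ethanol/3.7
= 2·142 + 7.2 + 15/2.8 + 200/3.7
= 284 + 7.20 + 5.36 + 54.05
= 350.61 mOsm/kg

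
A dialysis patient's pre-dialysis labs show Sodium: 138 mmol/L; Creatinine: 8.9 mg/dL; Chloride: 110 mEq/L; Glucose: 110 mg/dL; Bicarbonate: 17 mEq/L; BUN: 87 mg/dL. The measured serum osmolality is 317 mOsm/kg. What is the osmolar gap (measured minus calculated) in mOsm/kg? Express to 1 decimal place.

3.8 mOsm/kg

Calculated osmolality = 2·Na + glucose/18 + BUN/2.8
= 2·138 + 110/18 + 87/2.8
= 276 + 6.11 + 31.07
= 313.18 mOsm/kg ≈ 313.2 mOsm/kg
Osmolar gap = measured − calculated = 317 − 313.2 = 3.8 mOsm/kg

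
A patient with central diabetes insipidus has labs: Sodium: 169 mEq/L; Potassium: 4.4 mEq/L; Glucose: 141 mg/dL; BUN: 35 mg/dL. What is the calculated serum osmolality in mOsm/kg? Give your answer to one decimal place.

358.3 mOsm/kg

Calculated osmolality = 2·Na + glucose/18 + BUN/2.8
= 2·169 + 141/18 + 35/2.8
= 338 + 7.83 + 12.50
= 358.33 mOsm/kg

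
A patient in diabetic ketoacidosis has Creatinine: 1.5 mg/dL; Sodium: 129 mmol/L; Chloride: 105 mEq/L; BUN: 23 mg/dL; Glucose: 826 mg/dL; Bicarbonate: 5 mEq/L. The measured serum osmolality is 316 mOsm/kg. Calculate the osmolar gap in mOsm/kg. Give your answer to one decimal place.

Calculated osmolality = 2·Na + glucose/18 + BUN/2.8
= 2·129 + 826/18 + 23/2.8
= 258 + 45.89 + 8.21
= 312.1 mOsm/kg ≈ 312.1 mOsm/kg
Osmolar gap = measured − calculated = 316 − 312.1 = 3.9 mOsm/kg

3.9 mOsm/kg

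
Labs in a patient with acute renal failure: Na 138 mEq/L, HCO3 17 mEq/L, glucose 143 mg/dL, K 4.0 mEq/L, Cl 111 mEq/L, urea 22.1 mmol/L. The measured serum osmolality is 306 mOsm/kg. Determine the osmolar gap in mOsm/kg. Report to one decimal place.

0.0 mOsm/kg

Calculated osmolality = 2·Na + glucose/18 + urea
= 2·138 + 143/18 + 22.1
= 276 + 7.94 + 22.10
= 306.04 mOsm/kg ≈ 306.0 mOsm/kg
Osmolar gap = measured − calculated = 306 − 306.0 = 0.0 mOsm/kg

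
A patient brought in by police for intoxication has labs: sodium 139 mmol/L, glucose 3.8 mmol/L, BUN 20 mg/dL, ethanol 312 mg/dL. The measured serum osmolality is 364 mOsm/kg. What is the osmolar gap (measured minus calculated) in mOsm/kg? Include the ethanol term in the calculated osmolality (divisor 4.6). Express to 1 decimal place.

7.2 mOsm/kg

Calculated osmolality = 2·Na + glucose + BUN/2.8 + ethanol/4.6
= 2·139 + 3.8 + 20/2.8 + 312/4.6
= 278 + 3.80 + 7.14 + 67.83
= 356.77 mOsm/kg ≈ 356.8 mOsm/kg
Osmolar gap = measured − calculated = 364 − 356.8 = 7.2 mOsm/kg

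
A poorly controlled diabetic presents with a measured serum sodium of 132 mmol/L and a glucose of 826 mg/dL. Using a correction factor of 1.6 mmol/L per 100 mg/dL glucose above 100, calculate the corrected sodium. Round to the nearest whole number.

Corrected Na = measured Na + 1.6 · (glucose − 100)/100
= 132 + 1.6 · (826 − 100)/100
= 132 + 11.6
= 143.6 mmol/L

144 mmol/L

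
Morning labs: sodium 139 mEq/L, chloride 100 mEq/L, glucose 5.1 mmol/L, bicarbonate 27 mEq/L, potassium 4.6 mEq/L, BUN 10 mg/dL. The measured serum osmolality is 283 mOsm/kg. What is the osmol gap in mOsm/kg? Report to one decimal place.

Calculated osmolality = 2·Na + glucose + BUN/2.8
= 2·139 + 5.1 + 10/2.8
= 278 + 5.10 + 3.57
= 286.67 mOsm/kg ≈ 286.7 mOsm/kg
Osmolar gap = measured − calculated = 283 − 286.7 = -3.7 mOsm/kg

-3.7 mOsm/kg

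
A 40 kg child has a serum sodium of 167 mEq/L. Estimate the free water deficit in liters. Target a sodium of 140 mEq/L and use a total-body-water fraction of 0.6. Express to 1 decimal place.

4.6 L

TBW = 0.6 · 40 = 24 L
Free water deficit = TBW · (Na/140 − 1)
= 24 · (167/140 − 1)
= 24 · 0.1929
= 4.63 L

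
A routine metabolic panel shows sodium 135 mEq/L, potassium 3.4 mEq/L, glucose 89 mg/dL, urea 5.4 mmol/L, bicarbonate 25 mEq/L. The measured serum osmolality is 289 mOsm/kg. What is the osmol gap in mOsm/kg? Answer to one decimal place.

8.7 mOsm/kg

Calculated osmolality = 2·Na + glucose/18 + urea
= 2·135 + 89/18 + 5.4
= 270 + 4.94 + 5.40
= 280.34 mOsm/kg ≈ 280.3 mOsm/kg
Osmolar gap = measured − calculated = 289 − 280.3 = 8.7 mOsm/kg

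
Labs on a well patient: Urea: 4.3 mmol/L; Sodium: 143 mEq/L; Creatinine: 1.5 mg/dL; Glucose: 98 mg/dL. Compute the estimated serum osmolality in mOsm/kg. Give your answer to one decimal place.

295.7 mOsm/kg

Calculated osmolality = 2·Na + glucose/18 + urea
= 2·143 + 98/18 + 4.3
= 286 + 5.44 + 4.30
= 295.74 mOsm/kg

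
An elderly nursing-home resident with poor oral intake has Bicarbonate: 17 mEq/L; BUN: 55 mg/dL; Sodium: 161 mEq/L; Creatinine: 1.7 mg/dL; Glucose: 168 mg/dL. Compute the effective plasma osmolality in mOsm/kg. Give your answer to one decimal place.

Effective osmolality excludes urea (freely permeant across cell membranes):
2·Na + glucose/18
= 2·161 + 168/18
= 322 + 9.33
= 331.33 mOsm/kg

331.3 mOsm/kg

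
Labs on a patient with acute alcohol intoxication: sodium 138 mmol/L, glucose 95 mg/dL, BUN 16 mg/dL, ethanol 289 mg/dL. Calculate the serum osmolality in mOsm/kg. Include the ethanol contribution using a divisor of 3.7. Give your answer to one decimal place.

Calculated osmolality = 2·Na + glucose/18 + BUN/2.8 + ethanol/3.7
= 2·138 + 95/18 + 16/2.8 + 289/3.7
= 276 + 5.28 + 5.71 + 78.11
= 365.1 mOsm/kg

365.1 mOsm/kg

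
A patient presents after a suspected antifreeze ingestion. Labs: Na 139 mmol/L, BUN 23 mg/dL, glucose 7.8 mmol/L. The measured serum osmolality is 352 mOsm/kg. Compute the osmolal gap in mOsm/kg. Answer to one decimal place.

Calculated osmolality = 2·Na + glucose + BUN/2.8
= 2·139 + 7.8 + 23/2.8
= 278 + 7.80 + 8.21
= 294.01 mOsm/kg ≈ 294.0 mOsm/kg
Osmolar gap = measured − calculated = 352 − 294.0 = 58.0 mOsm/kg

58.0 mOsm/kg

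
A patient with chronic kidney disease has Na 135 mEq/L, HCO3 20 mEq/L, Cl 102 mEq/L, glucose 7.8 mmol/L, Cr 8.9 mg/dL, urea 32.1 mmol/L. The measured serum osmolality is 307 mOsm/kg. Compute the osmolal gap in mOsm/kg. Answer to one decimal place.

Calculated osmolality = 2·Na + glucose + urea
= 2·135 + 7.8 + 32.1
= 270 + 7.80 + 32.10
= 309.9 mOsm/kg ≈ 309.9 mOsm/kg
Osmolar gap = measured − calculated = 307 − 309.9 = -2.9 mOsm/kg

-2.9 mOsm/kg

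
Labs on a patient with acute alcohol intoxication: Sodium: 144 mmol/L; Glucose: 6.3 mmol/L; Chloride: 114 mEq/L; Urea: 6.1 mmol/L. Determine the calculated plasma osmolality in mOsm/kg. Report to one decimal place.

300.4 mOsm/kg

Calculated osmolality = 2·Na + glucose + urea
= 2·144 + 6.3 + 6.1
= 288 + 6.30 + 6.10
= 300.4 mOsm/kg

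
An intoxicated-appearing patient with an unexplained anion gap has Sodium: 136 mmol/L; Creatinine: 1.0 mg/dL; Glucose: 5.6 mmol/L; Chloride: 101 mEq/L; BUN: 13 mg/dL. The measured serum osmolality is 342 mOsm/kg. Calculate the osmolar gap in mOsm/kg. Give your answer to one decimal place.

59.8 mOsm/kg

Calculated osmolality = 2·Na + glucose + BUN/2.8
= 2·136 + 5.6 + 13/2.8
= 272 + 5.60 + 4.64
= 282.24 mOsm/kg ≈ 282.2 mOsm/kg
Osmolar gap = measured − calculated = 342 − 282.2 = 59.8 mOsm/kg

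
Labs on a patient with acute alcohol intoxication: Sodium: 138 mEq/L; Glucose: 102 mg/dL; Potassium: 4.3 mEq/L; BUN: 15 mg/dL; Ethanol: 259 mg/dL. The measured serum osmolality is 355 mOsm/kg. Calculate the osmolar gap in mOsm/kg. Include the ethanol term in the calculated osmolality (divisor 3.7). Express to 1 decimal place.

-2.0 mOsm/kg

Calculated osmolality = 2·Na + glucose/18 + BUN/2.8 + ethanol/3.7
= 2·138 + 102/18 + 15/2.8 + 259/3.7
= 276 + 5.67 + 5.36 + 70
= 357.03 mOsm/kg ≈ 357.0 mOsm/kg
Osmolar gap = measured − calculated = 355 − 357.0 = -2.0 mOsm/kg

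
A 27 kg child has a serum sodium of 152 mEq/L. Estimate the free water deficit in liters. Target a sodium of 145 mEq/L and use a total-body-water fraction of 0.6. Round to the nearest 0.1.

TBW = 0.6 · 27 = 16.2 L
Free water deficit = TBW · (Na/145 − 1)
= 16.2 · (152/145 − 1)
= 16.2 · 0.0483
= 0.78 L

0.8 L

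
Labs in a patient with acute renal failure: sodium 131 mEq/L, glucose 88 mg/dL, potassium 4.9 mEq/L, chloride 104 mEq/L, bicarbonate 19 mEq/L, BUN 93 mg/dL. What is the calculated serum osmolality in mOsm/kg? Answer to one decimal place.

Calculated osmolality = 2·Na + glucose/18 + BUN/2.8
= 2·131 + 88/18 + 93/2.8
= 262 + 4.89 + 33.21
= 300.1 mOsm/kg

300.1 mOsm/kg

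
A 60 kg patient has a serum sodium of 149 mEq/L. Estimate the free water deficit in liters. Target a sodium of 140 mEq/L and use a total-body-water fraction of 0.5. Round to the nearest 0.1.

1.9 L

TBW = 0.5 · 60 = 30 L
Free water deficit = TBW · (Na/140 − 1)
= 30 · (149/140 − 1)
= 30 · 0.0643
= 1.93 L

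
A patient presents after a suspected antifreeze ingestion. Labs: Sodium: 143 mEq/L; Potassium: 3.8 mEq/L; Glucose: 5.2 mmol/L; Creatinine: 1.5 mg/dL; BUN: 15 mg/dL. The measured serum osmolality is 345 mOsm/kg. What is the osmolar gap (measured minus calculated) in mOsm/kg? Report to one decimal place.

Calculated osmolality = 2·Na + glucose + BUN/2.8
= 2·143 + 5.2 + 15/2.8
= 286 + 5.20 + 5.36
= 296.56 mOsm/kg ≈ 296.6 mOsm/kg
Osmolar gap = measured − calculated = 345 − 296.6 = 48.4 mOsm/kg

48.4 mOsm/kg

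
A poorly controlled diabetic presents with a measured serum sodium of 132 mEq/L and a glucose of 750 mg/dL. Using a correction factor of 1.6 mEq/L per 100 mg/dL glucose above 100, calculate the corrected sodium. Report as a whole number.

142 mEq/L

Corrected Na = measured Na + 1.6 · (glucose − 100)/100
= 132 + 1.6 · (750 − 100)/100
= 132 + 10.4
= 142.4 mEq/L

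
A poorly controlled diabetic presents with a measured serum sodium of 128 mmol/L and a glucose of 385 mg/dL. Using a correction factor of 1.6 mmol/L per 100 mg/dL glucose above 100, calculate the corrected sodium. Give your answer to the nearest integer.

133 mmol/L

Corrected Na = measured Na + 1.6 · (glucose − 100)/100
= 128 + 1.6 · (385 − 100)/100
= 128 + 4.6
= 132.6 mmol/L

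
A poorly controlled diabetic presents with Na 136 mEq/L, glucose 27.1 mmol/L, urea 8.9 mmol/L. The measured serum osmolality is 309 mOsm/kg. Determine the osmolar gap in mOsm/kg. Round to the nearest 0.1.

Calculated osmolality = 2·Na + glucose + urea
= 2·136 + 27.1 + 8.9
= 272 + 27.10 + 8.90
= 308 mOsm/kg ≈ 308.0 mOsm/kg
Osmolar gap = measured − calculated = 309 − 308.0 = 1.0 mOsm/kg

1.0 mOsm/kg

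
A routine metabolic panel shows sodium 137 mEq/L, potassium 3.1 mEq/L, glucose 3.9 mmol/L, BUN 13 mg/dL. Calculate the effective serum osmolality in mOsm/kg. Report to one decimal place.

Effective osmolality excludes urea (freely permeant across cell membranes):
2·Na + glucose
= 2·137 + 3.9
= 274 + 3.9
= 277.9 mOsm/kg

277.9 mOsm/kg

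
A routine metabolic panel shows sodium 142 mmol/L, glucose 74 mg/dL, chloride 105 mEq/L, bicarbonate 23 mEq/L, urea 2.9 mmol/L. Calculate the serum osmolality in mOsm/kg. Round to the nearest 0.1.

Calculated osmolality = 2·Na + glucose/18 + urea
= 2·142 + 74/18 + 2.9
= 284 + 4.11 + 2.90
= 291.01 mOsm/kg

291.0 mOsm/kg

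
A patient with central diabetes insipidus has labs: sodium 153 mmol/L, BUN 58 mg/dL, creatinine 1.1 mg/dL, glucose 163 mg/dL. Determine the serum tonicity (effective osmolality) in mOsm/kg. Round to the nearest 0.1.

315.1 mOsm/kg

Effective osmolality excludes urea (freely permeant across cell membranes):
2·Na + glucose/18
= 2·153 + 163/18
= 306 + 9.06
= 315.06 mOsm/kg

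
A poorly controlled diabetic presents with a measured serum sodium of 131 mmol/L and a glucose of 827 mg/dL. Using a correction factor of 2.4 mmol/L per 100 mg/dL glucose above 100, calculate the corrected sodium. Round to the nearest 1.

148 mmol/L

Corrected Na = measured Na + 2.4 · (glucose − 100)/100
= 131 + 2.4 · (827 − 100)/100
= 131 + 17.4
= 148.4 mmol/L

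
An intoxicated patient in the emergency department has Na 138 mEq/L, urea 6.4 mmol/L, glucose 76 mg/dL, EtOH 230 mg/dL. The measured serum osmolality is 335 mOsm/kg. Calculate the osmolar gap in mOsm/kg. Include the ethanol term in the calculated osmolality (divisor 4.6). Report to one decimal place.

-1.6 mOsm/kg

Calculated osmolality = 2·Na + glucose/18 + urea + ethanol/4.6
= 2·138 + 76/18 + 6.4 + 230/4.6
= 276 + 4.22 + 6.40 + 50
= 336.62 mOsm/kg ≈ 336.6 mOsm/kg
Osmolar gap = measured − calculated = 335 − 336.6 = -1.6 mOsm/kg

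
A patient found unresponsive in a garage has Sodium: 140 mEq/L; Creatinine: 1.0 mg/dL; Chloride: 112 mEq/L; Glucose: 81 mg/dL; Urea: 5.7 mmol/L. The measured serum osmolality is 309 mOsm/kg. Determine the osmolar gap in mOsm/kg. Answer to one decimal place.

18.8 mOsm/kg

Calculated osmolality = 2·Na + glucose/18 + urea
= 2·140 + 81/18 + 5.7
= 280 + 4.50 + 5.70
= 290.2 mOsm/kg ≈ 290.2 mOsm/kg
Osmolar gap = measured − calculated = 309 − 290.2 = 18.8 mOsm/kg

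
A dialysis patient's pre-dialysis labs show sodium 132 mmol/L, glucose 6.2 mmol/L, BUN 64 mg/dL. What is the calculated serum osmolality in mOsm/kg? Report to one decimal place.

293.1 mOsm/kg

Calculated osmolality = 2·Na + glucose + BUN/2.8
= 2·132 + 6.2 + 64/2.8
= 264 + 6.20 + 22.86
= 293.06 mOsm/kg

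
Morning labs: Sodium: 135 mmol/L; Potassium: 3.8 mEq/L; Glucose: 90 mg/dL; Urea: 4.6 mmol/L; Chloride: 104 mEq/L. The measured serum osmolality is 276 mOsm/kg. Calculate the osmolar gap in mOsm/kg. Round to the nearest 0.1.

-3.6 mOsm/kg

Calculated osmolality = 2·Na + glucose/18 + urea
= 2·135 + 90/18 + 4.6
= 270 + 5 + 4.60
= 279.6 mOsm/kg ≈ 279.6 mOsm/kg
Osmolar gap = measured − calculated = 276 − 279.6 = -3.6 mOsm/kg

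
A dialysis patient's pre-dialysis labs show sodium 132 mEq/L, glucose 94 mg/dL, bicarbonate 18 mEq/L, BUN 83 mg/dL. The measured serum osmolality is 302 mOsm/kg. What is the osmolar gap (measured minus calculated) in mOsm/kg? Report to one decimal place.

3.1 mOsm/kg

Calculated osmolality = 2·Na + glucose/18 + BUN/2.8
= 2·132 + 94/18 + 83/2.8
= 264 + 5.22 + 29.64
= 298.86 mOsm/kg ≈ 298.9 mOsm/kg
Osmolar gap = measured − calculated = 302 − 298.9 = 3.1 mOsm/kg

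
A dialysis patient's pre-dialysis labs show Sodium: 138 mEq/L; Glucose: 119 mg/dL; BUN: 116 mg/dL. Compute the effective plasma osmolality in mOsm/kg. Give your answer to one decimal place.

282.6 mOsm/kg

Effective osmolality excludes urea (freely permeant across cell membranes):
2·Na + glucose/18
= 2·138 + 119/18
= 276 + 6.61
= 282.61 mOsm/kg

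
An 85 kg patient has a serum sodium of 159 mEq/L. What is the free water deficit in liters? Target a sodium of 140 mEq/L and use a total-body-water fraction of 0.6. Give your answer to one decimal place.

6.9 L

TBW = 0.6 · 85 = 51 L
Free water deficit = TBW · (Na/140 − 1)
= 51 · (159/140 − 1)
= 51 · 0.1357
= 6.92 L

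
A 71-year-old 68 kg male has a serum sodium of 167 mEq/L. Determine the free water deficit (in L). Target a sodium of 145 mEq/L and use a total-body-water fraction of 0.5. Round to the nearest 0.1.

TBW = 0.5 · 68 = 34 L
Free water deficit = TBW · (Na/145 − 1)
= 34 · (167/145 − 1)
= 34 · 0.1517
= 5.16 L

5.2 L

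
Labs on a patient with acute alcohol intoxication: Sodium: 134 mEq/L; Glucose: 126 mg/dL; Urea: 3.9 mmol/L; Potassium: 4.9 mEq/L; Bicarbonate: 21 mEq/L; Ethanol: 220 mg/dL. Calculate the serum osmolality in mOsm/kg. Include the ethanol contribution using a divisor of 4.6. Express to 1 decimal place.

326.7 mOsm/kg

Calculated osmolality = 2·Na + glucose/18 + urea + ethanol/4.6
= 2·134 + 126/18 + 3.9 + 220/4.6
= 268 + 7 + 3.90 + 47.83
= 326.73 mOsm/kg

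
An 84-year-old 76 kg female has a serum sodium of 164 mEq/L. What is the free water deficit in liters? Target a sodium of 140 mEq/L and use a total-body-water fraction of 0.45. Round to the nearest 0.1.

5.9 L

TBW = 0.45 · 76 = 34.2 L
Free water deficit = TBW · (Na/140 − 1)
= 34.2 · (164/140 − 1)
= 34.2 · 0.1714
= 5.86 L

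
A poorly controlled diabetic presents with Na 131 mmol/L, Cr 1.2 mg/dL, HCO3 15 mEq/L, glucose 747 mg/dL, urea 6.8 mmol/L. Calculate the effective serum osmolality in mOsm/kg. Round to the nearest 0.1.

303.5 mOsm/kg

Effective osmolality excludes urea (freely permeant across cell membranes):
2·Na + glucose/18
= 2·131 + 747/18
= 262 + 41.5
= 303.5 mOsm/kg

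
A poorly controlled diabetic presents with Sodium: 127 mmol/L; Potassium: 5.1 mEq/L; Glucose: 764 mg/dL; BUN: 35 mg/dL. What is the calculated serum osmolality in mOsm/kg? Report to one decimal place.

308.9 mOsm/kg

Calculated osmolality = 2·Na + glucose/18 + BUN/2.8
= 2·127 + 764/18 + 35/2.8
= 254 + 42.44 + 12.50
= 308.94 mOsm/kg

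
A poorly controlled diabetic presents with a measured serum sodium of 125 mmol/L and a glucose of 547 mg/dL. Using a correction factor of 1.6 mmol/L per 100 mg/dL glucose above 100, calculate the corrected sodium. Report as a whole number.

Corrected Na = measured Na + 1.6 · (glucose − 100)/100
= 125 + 1.6 · (547 − 100)/100
= 125 + 7.2
= 132.2 mmol/L

132 mmol/L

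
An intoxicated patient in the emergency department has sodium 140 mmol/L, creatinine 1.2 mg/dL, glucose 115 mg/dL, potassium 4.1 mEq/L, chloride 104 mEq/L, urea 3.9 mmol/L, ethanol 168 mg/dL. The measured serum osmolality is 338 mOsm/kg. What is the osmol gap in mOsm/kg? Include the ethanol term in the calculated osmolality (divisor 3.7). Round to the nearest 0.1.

2.3 mOsm/kg

Calculated osmolality = 2·Na + glucose/18 + urea + ethanol/3.7
= 2·140 + 115/18 + 3.9 + 168/3.7
= 280 + 6.39 + 3.90 + 45.41
= 335.7 mOsm/kg ≈ 335.7 mOsm/kg
Osmolar gap = measured − calculated = 338 − 335.7 = 2.3 mOsm/kg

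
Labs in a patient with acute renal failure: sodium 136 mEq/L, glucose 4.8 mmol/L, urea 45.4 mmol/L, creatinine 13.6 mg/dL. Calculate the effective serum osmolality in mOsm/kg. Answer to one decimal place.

276.8 mOsm/kg

Effective osmolality excludes urea (freely permeant across cell membranes):
2·Na + glucose
= 2·136 + 4.8
= 272 + 4.8
= 276.8 mOsm/kg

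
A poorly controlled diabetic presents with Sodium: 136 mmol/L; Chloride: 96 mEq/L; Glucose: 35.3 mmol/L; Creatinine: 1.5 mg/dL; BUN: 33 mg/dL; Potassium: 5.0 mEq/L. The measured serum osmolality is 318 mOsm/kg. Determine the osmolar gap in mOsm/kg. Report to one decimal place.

-1.1 mOsm/kg

Calculated osmolality = 2·Na + glucose + BUN/2.8
= 2·136 + 35.3 + 33/2.8
= 272 + 35.30 + 11.79
= 319.09 mOsm/kg ≈ 319.1 mOsm/kg
Osmolar gap = measured − calculated = 318 − 319.1 = -1.1 mOsm/kg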